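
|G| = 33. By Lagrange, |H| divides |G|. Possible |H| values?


Lagrange's theorem: |H| divides |G|
|G| = 33
Divisors of 33: 1, 3, 11, 33

Possible subgroup orders: {1, 3, 11, 33}


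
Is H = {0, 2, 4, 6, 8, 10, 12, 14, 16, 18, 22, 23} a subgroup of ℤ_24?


Subgroup test for H = {0, 2, 4, 6, 8, 10, 12, 14, 16, 18, 22, 23} in (ℤ_24, +):
(1) 0 ∈ H? Yes
(2) Closure: for all a,b ∈ H, (a+b) mod 24 ∈ H? No  [counterexample: 2 + 18 = 20 ∉ H]
(3) Inverses: for all a ∈ H, -a mod 24 ∈ H? No

No, H is not a subgroup of ℤ_24


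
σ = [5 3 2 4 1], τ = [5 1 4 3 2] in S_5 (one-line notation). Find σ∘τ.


σ∘τ: apply τ first, then σ
1 →τ 5 →σ 1
2 →τ 1 →σ 5
3 →τ 4 →σ 4
4 →τ 3 →σ 2
5 →τ 2 →σ 3

σ∘τ = [1 5 4 2 3]


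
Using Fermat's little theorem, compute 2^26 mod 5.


Fermat's little theorem: if p is prime and gcd(a,p)=1, then a^(p-1) ≡ 1 (mod p)
p = 5 is prime, gcd(2,5) = 1
Reduce exponent: 26 mod 4 = 2
So 2^26 ≡ 2^2 (mod 5)
2^2 mod 5 = 4

2^26 ≡ 4 (mod 5)


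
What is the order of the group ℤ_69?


ℤ_n has n elements.

|ℤ_69| = 69


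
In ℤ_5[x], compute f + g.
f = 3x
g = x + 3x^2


Add coefficients mod 5:
x^0: 0 + 0 = 0 (mod 5)
x^1: 3 + 1 = 4 (mod 5)
x^2: 0 + 3 = 3 (mod 5)
Result: 4x + 3x^2

f + g = 4x + 3x^2


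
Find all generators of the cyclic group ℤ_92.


g generates ℤ_n iff gcd(g,n) = 1
Prime factors of 92: 2, 23
Generators are g ∈ {1,...,91} not divisible by any of these primes.
Generators: {1, 3, 5, 7, 9, 11, 13, 15, 17, 19, 21, 25, 27, 29, 31, 33, 35, 37, 39, 41, 43, 45, 47, 49, 51, 53, 55, 57, 59, 61, 63, 65, 67, 71, 73, 75, 77, 79, 81, 83, 85, 87, 89, 91}
Number of generators = φ(92) = 44

Generators of ℤ_92 = {1, 3, 5, 7, 9, 11, 13, 15, 17, 19, 21, 25, 27, 29, 31, 33, 35, 37, 39, 41, 43, 45, 47, 49, 51, 53, 55, 57, 59, 61, 63, 65, 67, 71, 73, 75, 77, 79, 81, 83, 85, 87, 89, 91}


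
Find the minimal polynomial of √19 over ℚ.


√19 satisfies x² - 19 = 0, irreducible over ℚ since 19 is squarefree

Minimal polynomial: x² - 19


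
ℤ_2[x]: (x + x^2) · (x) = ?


Expand and collect like terms; reduce coefficients mod 2:
x^0: 0·0 = 0 ≡ 0 (mod 2)
x^1: 0·1 + 1·0 = 0 ≡ 0 (mod 2)
x^2: 1·1 + 1·0 = 1 ≡ 1 (mod 2)
x^3: 1·1 = 1 ≡ 1 (mod 2)
Result: x^2 + x^3

f · g = x^2 + x^3


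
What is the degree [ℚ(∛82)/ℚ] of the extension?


∛82 has minimal polynomial x³ - 82 (irreducible over ℚ since 82 is not a perfect cube)

[ℚ(∛82)/ℚ] = 3


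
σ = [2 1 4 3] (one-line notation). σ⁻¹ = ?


To find σ⁻¹, swap domain and range:
σ(1) = 2 → σ⁻¹(2) = 1
σ(2) = 1 → σ⁻¹(1) = 2
σ(3) = 4 → σ⁻¹(4) = 3
σ(4) = 3 → σ⁻¹(3) = 4

σ⁻¹ = [2 1 4 3]


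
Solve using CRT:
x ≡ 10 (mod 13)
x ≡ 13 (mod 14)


m₁ = 13, m₂ = 14, gcd = 1, so CRT applies. M = m₁·m₂ = 182
Let M₁ = M/m₁ = 14, M₂ = M/m₂ = 13
Find y₁ ≡ M₁⁻¹ (mod m₁): 14⁻¹ ≡ 1 (mod 13)
Find y₂ ≡ M₂⁻¹ (mod m₂): 13⁻¹ ≡ 13 (mod 14)
x = a₁·M₁·y₁ + a₂·M₂·y₂ = 10·14·1 + 13·13·13 = 2337
Reduce mod 182: x ≡ 153
Check: 153 mod 13 = 10 ✓, 153 mod 14 = 13 ✓

x ≡ 153 (mod 182)


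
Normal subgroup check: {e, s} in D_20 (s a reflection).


H = {e, s} in D_20 (s a reflection)
r·s·r⁻¹ = sr⁻² ≠ s for n ≥ 3, so {e, s} is not closed under conjugation

No, not a normal subgroup


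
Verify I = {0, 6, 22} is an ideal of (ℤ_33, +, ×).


Check ideal conditions for I = {0, 6, 22} in ℤ_33:
(1) I is an additive subgroup? No
(2) For r ∈ ℤ_33 and a ∈ I: r·a ∈ I? No  [counterexample: r=2, a=6, r·a mod 33 = 12 ∉ I]

No, I is not an ideal of ℤ_33


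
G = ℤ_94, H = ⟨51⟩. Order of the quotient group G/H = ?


|⟨51⟩| = n / gcd(51, 94) = 94 / 1 = 94
H is normal (ℤ_94 is abelian).
|G/H| = |G| / |H| = 94 / 94 = 1

|G/H| = 1


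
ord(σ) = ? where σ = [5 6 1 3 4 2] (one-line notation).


Cycle decomposition: (1 5 4 3) (2 6)
Cycle lengths: 4, 2
Order = lcm(4, 2) = 4

ord(σ) = 4


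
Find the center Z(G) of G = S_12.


Z(G) = {g ∈ G | gx = xg for all x ∈ G}
S_n is non-abelian for n ≥ 3; Z(S_12) is trivial

Z(S_12) = {e}


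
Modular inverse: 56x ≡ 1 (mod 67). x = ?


Use the extended Euclidean algorithm to write 1 = 56·s + 67·t; then s mod 67 is the inverse.
Euclidean algorithm:
  56 = 0·67 + 56
  67 = 1·56 + 11
  56 = 5·11 + 1
  11 = 11·1 + 0
gcd(56,67) = 1
Back-substitution gives: 56·(6) + 67·(-5) = 1
So 56⁻¹ ≡ 6 ≡ 6 (mod 67)
Check: 56 × 6 = 336 ≡ 1 (mod 67) ✓

56⁻¹ ≡ 6 (mod 67)


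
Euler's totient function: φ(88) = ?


Factor n: 88 = 2^3 × 11
φ(n) = n · ∏(1 - 1/p) over distinct primes p | n
φ(88) = 88 · (1 - 1/2) · (1 - 1/11) = 40

φ(88) = 40


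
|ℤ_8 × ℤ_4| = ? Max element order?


|ℤ_8 × ℤ_4| = 8 × 4 = 32
Max element order = lcm(8,4) = 8
Cyclic? No (gcd=4)

|ℤ_8×ℤ_4| = 32, max element order = 8


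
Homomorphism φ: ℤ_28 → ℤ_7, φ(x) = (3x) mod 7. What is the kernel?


Kernel = preimage of identity
ker(φ) = {x ∈ ℤ_28 : 3x ≡ 0 (mod 7)}. Since 7 | 28, φ is well-defined. The kernel is the cyclic subgroup ⟨7⟩ of ℤ_28 (order 4), i.e. {0, 7, 14, 21}

ker(φ) = {0, 7, 14, 21}


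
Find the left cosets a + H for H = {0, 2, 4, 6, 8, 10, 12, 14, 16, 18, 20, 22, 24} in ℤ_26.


H = {0, 2, 4, 6, 8, 10, 12, 14, 16, 18, 20, 22, 24}, |H| = 13
Number of cosets = |G|/|H| = 26/13 = 2
0 + H = {0, 2, 4, 6, 8, 10, 12, 14, 16, 18, 20, 22, 24}
1 + H = {1, 3, 5, 7, 9, 11, 13, 15, 17, 19, 21, 23, 25}

Cosets: 0+H={0,2,4,6,8,10,12,14,16,18,20,22,24}; 1+H={1,3,5,7,9,11,13,15,17,19,21,23,25}


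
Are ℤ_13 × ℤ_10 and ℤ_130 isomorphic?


Comparing ℤ_13 × ℤ_10 and ℤ_130:
gcd(13,10) = 1, so ℤ_13 × ℤ_10 ≅ ℤ_130 (CRT)

Yes, ℤ_13 × ℤ_10 ≅ ℤ_130


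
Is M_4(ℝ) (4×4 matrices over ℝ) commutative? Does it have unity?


Matrix multiplication is non-commutative for n ≥ 2; the identity matrix I is the unity; singular matrices give zero divisors, so not an integral domain
Commutative: No
Integral domain: No
Has unity: Yes

M_4(ℝ) (4×4 matrices over ℝ): Commutative=No, Unity=Yes


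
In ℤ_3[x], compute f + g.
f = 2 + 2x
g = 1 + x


Add coefficients mod 3:
x^0: 2 + 1 = 0 (mod 3)
x^1: 2 + 1 = 0 (mod 3)
Result: 0

f + g = 0


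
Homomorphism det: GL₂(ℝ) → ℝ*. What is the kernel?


Kernel = preimage of identity
ker(det) = {A | det(A) = 1} = SL₂(ℝ)

ker(det) = SL₂(ℝ)


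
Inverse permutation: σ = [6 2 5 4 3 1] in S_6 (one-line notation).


To find σ⁻¹, swap domain and range:
σ(1) = 6 → σ⁻¹(6) = 1
σ(2) = 2 → σ⁻¹(2) = 2
σ(3) = 5 → σ⁻¹(5) = 3
σ(4) = 4 → σ⁻¹(4) = 4
σ(5) = 3 → σ⁻¹(3) = 5
σ(6) = 1 → σ⁻¹(1) = 6

σ⁻¹ = [6 2 5 4 3 1]


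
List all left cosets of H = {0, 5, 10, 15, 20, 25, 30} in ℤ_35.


H = {0, 5, 10, 15, 20, 25, 30}, |H| = 7
Number of cosets = |G|/|H| = 35/7 = 5
0 + H = {0, 5, 10, 15, 20, 25, 30}
1 + H = {1, 6, 11, 16, 21, 26, 31}
2 + H = {2, 7, 12, 17, 22, 27, 32}
3 + H = {3, 8, 13, 18, 23, 28, 33}
4 + H = {4, 9, 14, 19, 24, 29, 34}

Cosets: 0+H={0,5,10,15,20,25,30}; 1+H={1,6,11,16,21,26,31}; 2+H={2,7,12,17,22,27,32}; 3+H={3,8,13,18,23,28,33}; 4+H={4,9,14,19,24,29,34}


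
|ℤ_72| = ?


ℤ_n has n elements.

|ℤ_72| = 72


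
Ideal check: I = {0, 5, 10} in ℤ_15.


Check ideal conditions for I = {0, 5, 10} in ℤ_15:
(1) I is an additive subgroup? Yes
(2) For r ∈ ℤ_15 and a ∈ I: r·a ∈ I? Yes

Yes, I is an ideal of ℤ_15


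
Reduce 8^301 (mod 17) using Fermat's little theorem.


Fermat's little theorem: if p is prime and gcd(a,p)=1, then a^(p-1) ≡ 1 (mod p)
p = 17 is prime, gcd(8,17) = 1
Reduce exponent: 301 mod 16 = 13
So 8^301 ≡ 8^13 (mod 17)
8^13 mod 17 = 9

8^301 ≡ 9 (mod 17)


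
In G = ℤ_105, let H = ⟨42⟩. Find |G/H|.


|⟨42⟩| = n / gcd(42, 105) = 105 / 21 = 5
H is normal (ℤ_105 is abelian).
|G/H| = |G| / |H| = 105 / 5 = 21

|G/H| = 21


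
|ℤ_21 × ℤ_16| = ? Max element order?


|ℤ_21 × ℤ_16| = 21 × 16 = 336
Max element order = lcm(21,16) = 336
Cyclic? Yes (gcd=1)

|ℤ_21×ℤ_16| = 336, max element order = 336


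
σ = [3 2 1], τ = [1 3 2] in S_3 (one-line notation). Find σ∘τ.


σ∘τ: apply τ first, then σ
1 →τ 1 →σ 3
2 →τ 3 →σ 1
3 →τ 2 →σ 2

σ∘τ = [3 1 2]


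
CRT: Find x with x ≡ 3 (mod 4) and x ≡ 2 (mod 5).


m₁ = 4, m₂ = 5, gcd = 1, so CRT applies. M = m₁·m₂ = 20
Let M₁ = M/m₁ = 5, M₂ = M/m₂ = 4
Find y₁ ≡ M₁⁻¹ (mod m₁): 5⁻¹ ≡ 1 (mod 4)
Find y₂ ≡ M₂⁻¹ (mod m₂): 4⁻¹ ≡ 4 (mod 5)
x = a₁·M₁·y₁ + a₂·M₂·y₂ = 3·5·1 + 2·4·4 = 47
Reduce mod 20: x ≡ 7
Check: 7 mod 4 = 3 ✓, 7 mod 5 = 2 ✓

x ≡ 7 (mod 20)


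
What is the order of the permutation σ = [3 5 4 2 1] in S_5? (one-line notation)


Cycle decomposition: (1 3 4 2 5)
Cycle lengths: 5
Order = lcm(5) = 5

ord(σ) = 5


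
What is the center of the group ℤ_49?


Z(G) = {g ∈ G | gx = xg for all x ∈ G}
ℤ_49 is abelian, so Z(G) = G

Z(ℤ_49) = ℤ_49


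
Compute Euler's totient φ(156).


Factor n: 156 = 2^2 × 3 × 13
φ(n) = n · ∏(1 - 1/p) over distinct primes p | n
φ(156) = 156 · (1 - 1/2) · (1 - 1/3) · (1 - 1/13) = 48

φ(156) = 48


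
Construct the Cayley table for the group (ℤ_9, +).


Elements: {0, 1, 2, 3, 4, 5, 6, 7, 8}
Operation: addition mod 9
Entry (a, b) = (a + b) mod 9

Cayley table:
  | 0 | 1 | 2 | 3 | 4 | 5 | 6 | 7 | 8
0 | 0 | 1 | 2 | 3 | 4 | 5 | 6 | 7 | 8
1 | 1 | 2 | 3 | 4 | 5 | 6 | 7 | 8 | 0
2 | 2 | 3 | 4 | 5 | 6 | 7 | 8 | 0 | 1
3 | 3 | 4 | 5 | 6 | 7 | 8 | 0 | 1 | 2
4 | 4 | 5 | 6 | 7 | 8 | 0 | 1 | 2 | 3
5 | 5 | 6 | 7 | 8 | 0 | 1 | 2 | 3 | 4
6 | 6 | 7 | 8 | 0 | 1 | 2 | 3 | 4 | 5
7 | 7 | 8 | 0 | 1 | 2 | 3 | 4 | 5 | 6
8 | 8 | 0 | 1 | 2 | 3 | 4 | 5 | 6 | 7


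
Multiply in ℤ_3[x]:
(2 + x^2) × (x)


Expand and collect like terms; reduce coefficients mod 3:
x^0: 2·0 = 0 ≡ 0 (mod 3)
x^1: 2·1 + 0·0 = 2 ≡ 2 (mod 3)
x^2: 0·1 + 1·0 = 0 ≡ 0 (mod 3)
x^3: 1·1 = 1 ≡ 1 (mod 3)
Result: 2x + x^3

f · g = 2x + x^3


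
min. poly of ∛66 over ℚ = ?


∛66 satisfies x³ - 66 = 0, irreducible over ℚ (no rational root; 66 is not a perfect cube)

Minimal polynomial: x³ - 66


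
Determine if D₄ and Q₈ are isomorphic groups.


Comparing D₄ and Q₈:
D₄ has 5 elements of order 2; Q₈ has only 1

No, D₄ ≇ Q₈


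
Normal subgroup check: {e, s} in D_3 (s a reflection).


H = {e, s} in D_3 (s a reflection)
r·s·r⁻¹ = sr⁻² ≠ s for n ≥ 3, so {e, s} is not closed under conjugation

No, not a normal subgroup


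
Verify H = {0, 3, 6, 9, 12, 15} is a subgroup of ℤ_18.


Subgroup test for H = {0, 3, 6, 9, 12, 15} in (ℤ_18, +):
(1) 0 ∈ H? Yes
(2) Closure: for all a,b ∈ H, (a+b) mod 18 ∈ H? Yes
(3) Inverses: for all a ∈ H, -a mod 18 ∈ H? Yes

Yes, H is a subgroup of ℤ_18


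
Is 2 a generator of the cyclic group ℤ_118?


g generates ℤ_n iff gcd(g, n) = 1
gcd(2, 118) = 2
Since gcd = 2 ≠ 1, ⟨2⟩ has order 59 < 118, so 2 is not a generator.

No, 2 does not generate ℤ_118


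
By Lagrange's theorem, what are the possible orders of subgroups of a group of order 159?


Lagrange's theorem: |H| divides |G|
|G| = 159
Divisors of 159: 1, 3, 53, 159

Possible subgroup orders: {1, 3, 53, 159}


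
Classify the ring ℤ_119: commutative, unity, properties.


ℤ_119 is a commutative ring with unity 1; 119 = 7×17 is composite, so 7·17 ≡ 0 gives zero divisors (not an integral domain)
Commutative: Yes
Integral domain: No
Has unity: Yes

ℤ_119: Commutative=Yes, Unity=Yes


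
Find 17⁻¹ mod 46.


Use the extended Euclidean algorithm to write 1 = 17·s + 46·t; then s mod 46 is the inverse.
Euclidean algorithm:
  17 = 0·46 + 17
  46 = 2·17 + 12
  17 = 1·12 + 5
  12 = 2·5 + 2
  5 = 2·2 + 1
  2 = 2·1 + 0
gcd(17,46) = 1
Back-substitution gives: 17·(19) + 46·(-7) = 1
So 17⁻¹ ≡ 19 ≡ 19 (mod 46)
Check: 17 × 19 = 323 ≡ 1 (mod 46) ✓

17⁻¹ ≡ 19 (mod 46)


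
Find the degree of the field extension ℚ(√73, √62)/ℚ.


[ℚ(√73,√62):ℚ] = [ℚ(√73,√62):ℚ(√73)]·[ℚ(√73):ℚ] = 2·2 = 4

[ℚ(√73, √62)/ℚ] = 4


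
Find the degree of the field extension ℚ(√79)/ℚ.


√79 has minimal polynomial x² - 79 (irreducible over ℚ since 79 is squarefree)

[ℚ(√79)/ℚ] = 2


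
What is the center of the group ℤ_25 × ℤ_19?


Z(G) = {g ∈ G | gx = xg for all x ∈ G}
Direct product of abelian groups is abelian, so Z(G) = G

Z(ℤ_25 × ℤ_19) = ℤ_25 × ℤ_19


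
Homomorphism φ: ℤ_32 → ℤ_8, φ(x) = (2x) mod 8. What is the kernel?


Kernel = preimage of identity
ker(φ) = {x ∈ ℤ_32 : 2x ≡ 0 (mod 8)}. Since 8 | 32, φ is well-defined. The kernel is the cyclic subgroup ⟨4⟩ of ℤ_32 (order 8), i.e. {0, 4, 8, 12, 16, 20, 24, 28}

ker(φ) = {0, 4, 8, 12, 16, 20, 24, 28}


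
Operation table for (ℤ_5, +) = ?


Elements: {0, 1, 2, 3, 4}
Operation: addition mod 5
Entry (a, b) = (a + b) mod 5

Cayley table:
  | 0 | 1 | 2 | 3 | 4
0 | 0 | 1 | 2 | 3 | 4
1 | 1 | 2 | 3 | 4 | 0
2 | 2 | 3 | 4 | 0 | 1
3 | 3 | 4 | 0 | 1 | 2
4 | 4 | 0 | 1 | 2 | 3


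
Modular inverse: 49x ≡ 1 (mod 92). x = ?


Use the extended Euclidean algorithm to write 1 = 49·s + 92·t; then s mod 92 is the inverse.
Euclidean algorithm:
  49 = 0·92 + 49
  92 = 1·49 + 43
  49 = 1·43 + 6
  43 = 7·6 + 1
  6 = 6·1 + 0
gcd(49,92) = 1
Back-substitution gives: 49·(-15) + 92·(8) = 1
So 49⁻¹ ≡ -15 ≡ 77 (mod 92)
Check: 49 × 77 = 3773 ≡ 1 (mod 92) ✓

49⁻¹ ≡ 77 (mod 92)


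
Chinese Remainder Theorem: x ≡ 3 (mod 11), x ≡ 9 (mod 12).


m₁ = 11, m₂ = 12, gcd = 1, so CRT applies. M = m₁·m₂ = 132
Let M₁ = M/m₁ = 12, M₂ = M/m₂ = 11
Find y₁ ≡ M₁⁻¹ (mod m₁): 12⁻¹ ≡ 1 (mod 11)
Find y₂ ≡ M₂⁻¹ (mod m₂): 11⁻¹ ≡ 11 (mod 12)
x = a₁·M₁·y₁ + a₂·M₂·y₂ = 3·12·1 + 9·11·11 = 1125
Reduce mod 132: x ≡ 69
Check: 69 mod 11 = 3 ✓, 69 mod 12 = 9 ✓

x ≡ 69 (mod 132)


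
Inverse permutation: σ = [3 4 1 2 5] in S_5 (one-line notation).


To find σ⁻¹, swap domain and range:
σ(1) = 3 → σ⁻¹(3) = 1
σ(2) = 4 → σ⁻¹(4) = 2
σ(3) = 1 → σ⁻¹(1) = 3
σ(4) = 2 → σ⁻¹(2) = 4
σ(5) = 5 → σ⁻¹(5) = 5

σ⁻¹ = [3 4 1 2 5]


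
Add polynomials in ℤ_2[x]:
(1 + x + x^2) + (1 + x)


Add coefficients mod 2:
x^0: 1 + 1 = 0 (mod 2)
x^1: 1 + 1 = 0 (mod 2)
x^2: 1 + 0 = 1 (mod 2)
Result: x^2

f + g = x^2


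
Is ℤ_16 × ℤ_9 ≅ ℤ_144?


Comparing ℤ_16 × ℤ_9 and ℤ_144:
gcd(16,9) = 1, so ℤ_16 × ℤ_9 ≅ ℤ_144 (CRT)

Yes, ℤ_16 × ℤ_9 ≅ ℤ_144


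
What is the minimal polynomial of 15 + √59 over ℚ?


Let α = 15 + √59. Then α - 15 = √59, so (α - 15)² = 59, giving α² - 30α + 166 = 0. Degree 2 and α ∉ ℚ, so this is the minimal polynomial.

Minimal polynomial: x² - 30x + 166


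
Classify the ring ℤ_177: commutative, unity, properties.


ℤ_177 is a commutative ring with unity 1; 177 = 3×59 is composite, so 3·59 ≡ 0 gives zero divisors (not an integral domain)
Commutative: Yes
Integral domain: No
Has unity: Yes

ℤ_177: Commutative=Yes, Unity=Yes


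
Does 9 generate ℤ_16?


g generates ℤ_n iff gcd(g, n) = 1
gcd(9, 16) = 1
Since gcd = 1, 9 is a generator.

Yes, 9 generates ℤ_16


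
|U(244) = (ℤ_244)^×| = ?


U(n) is the group of units mod n; |U(n)| = φ(n)
|U(244)| = φ(244) = 120

|U(244) = (ℤ_244)^×| = 120


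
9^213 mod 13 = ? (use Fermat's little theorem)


Fermat's little theorem: if p is prime and gcd(a,p)=1, then a^(p-1) ≡ 1 (mod p)
p = 13 is prime, gcd(9,13) = 1
Reduce exponent: 213 mod 12 = 9
So 9^213 ≡ 9^9 (mod 13)
9^9 mod 13 = 1

9^213 ≡ 1 (mod 13)


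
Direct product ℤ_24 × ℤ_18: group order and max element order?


|ℤ_24 × ℤ_18| = 24 × 18 = 432
Max element order = lcm(24,18) = 72
Cyclic? No (gcd=6)

|ℤ_24×ℤ_18| = 432, max element order = 72


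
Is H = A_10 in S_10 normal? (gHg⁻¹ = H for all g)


H = A_10 in S_10
A_10 has index 2 in S_10, and every subgroup of index 2 is normal

Yes, normal subgroup


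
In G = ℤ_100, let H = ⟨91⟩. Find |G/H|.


|⟨91⟩| = n / gcd(91, 100) = 100 / 1 = 100
H is normal (ℤ_100 is abelian).
|G/H| = |G| / |H| = 100 / 100 = 1

|G/H| = 1


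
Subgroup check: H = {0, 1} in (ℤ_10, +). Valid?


Subgroup test for H = {0, 1} in (ℤ_10, +):
(1) 0 ∈ H? Yes
(2) Closure: for all a,b ∈ H, (a+b) mod 10 ∈ H? No  [counterexample: 1 + 1 = 2 ∉ H]
(3) Inverses: for all a ∈ H, -a mod 10 ∈ H? No

No, H is not a subgroup of ℤ_10


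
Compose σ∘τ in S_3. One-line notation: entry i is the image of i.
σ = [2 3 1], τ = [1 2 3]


σ∘τ: apply τ first, then σ
1 →τ 1 →σ 2
2 →τ 2 →σ 3
3 →τ 3 →σ 1

σ∘τ = [2 3 1]


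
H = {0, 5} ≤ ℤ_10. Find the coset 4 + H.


4 + H = {4 + h (mod 10) : h ∈ H}
4+0=4, 4+5=9

4 + H = {4, 9}


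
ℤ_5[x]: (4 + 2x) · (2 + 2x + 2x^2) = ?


Expand and collect like terms; reduce coefficients mod 5:
x^0: 4·2 = 8 ≡ 3 (mod 5)
x^1: 4·2 + 2·2 = 12 ≡ 2 (mod 5)
x^2: 4·2 + 2·2 = 12 ≡ 2 (mod 5)
x^3: 2·2 = 4 ≡ 4 (mod 5)
Result: 3 + 2x + 2x^2 + 4x^3

f · g = 3 + 2x + 2x^2 + 4x^3


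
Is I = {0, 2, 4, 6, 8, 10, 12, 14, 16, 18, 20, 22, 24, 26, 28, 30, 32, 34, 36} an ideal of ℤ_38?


Check ideal conditions for I = {0, 2, 4, 6, 8, 10, 12, 14, 16, 18, 20, 22, 24, 26, 28, 30, 32, 34, 36} in ℤ_38:
(1) I is an additive subgroup? Yes
(2) For r ∈ ℤ_38 and a ∈ I: r·a ∈ I? Yes

Yes, I is an ideal of ℤ_38


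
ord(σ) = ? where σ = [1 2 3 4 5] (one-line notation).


Cycle decomposition: identity (all elements fixed)
Order = 1 (identity has order 1)

ord(σ) = 1


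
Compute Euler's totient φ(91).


Factor n: 91 = 7 × 13
φ(n) = n · ∏(1 - 1/p) over distinct primes p | n
φ(91) = 91 · (1 - 1/7) · (1 - 1/13) = 72

φ(91) = 72


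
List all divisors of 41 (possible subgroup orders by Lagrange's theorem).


Lagrange's theorem: |H| divides |G|
|G| = 41
Divisors of 41: 1, 41

Possible subgroup orders: {1, 41}


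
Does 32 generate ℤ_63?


g generates ℤ_n iff gcd(g, n) = 1
gcd(32, 63) = 1
Since gcd = 1, 32 is a generator.

Yes, 32 generates ℤ_63


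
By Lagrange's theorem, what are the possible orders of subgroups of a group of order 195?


Lagrange's theorem: |H| divides |G|
|G| = 195
Divisors of 195: 1, 3, 5, 13, 15, 39, 65, 195

Possible subgroup orders: {1, 3, 5, 13, 15, 39, 65, 195}


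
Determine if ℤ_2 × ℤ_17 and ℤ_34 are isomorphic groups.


Comparing ℤ_2 × ℤ_17 and ℤ_34:
gcd(2,17) = 1, so ℤ_2 × ℤ_17 ≅ ℤ_34 (CRT)

Yes, ℤ_2 × ℤ_17 ≅ ℤ_34


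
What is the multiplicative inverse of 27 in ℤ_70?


Use the extended Euclidean algorithm to write 1 = 27·s + 70·t; then s mod 70 is the inverse.
Euclidean algorithm:
  27 = 0·70 + 27
  70 = 2·27 + 16
  27 = 1·16 + 11
  16 = 1·11 + 5
  11 = 2·5 + 1
  5 = 5·1 + 0
gcd(27,70) = 1
Back-substitution gives: 27·(13) + 70·(-5) = 1
So 27⁻¹ ≡ 13 ≡ 13 (mod 70)
Check: 27 × 13 = 351 ≡ 1 (mod 70) ✓

27⁻¹ ≡ 13 (mod 70)


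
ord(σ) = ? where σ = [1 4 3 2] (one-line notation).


Cycle decomposition: (2 4)
Cycle lengths: 2
Order = lcm(2) = 2

ord(σ) = 2


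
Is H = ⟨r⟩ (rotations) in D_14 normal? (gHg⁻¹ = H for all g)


H = ⟨r⟩ (rotations) in D_14
The rotation subgroup ⟨r⟩ has index 2 in D_14, so it is normal

Yes, normal subgroup


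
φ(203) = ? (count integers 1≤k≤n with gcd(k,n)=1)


Factor n: 203 = 7 × 29
φ(n) = n · ∏(1 - 1/p) over distinct primes p | n
φ(203) = 203 · (1 - 1/7) · (1 - 1/29) = 168

φ(203) = 168


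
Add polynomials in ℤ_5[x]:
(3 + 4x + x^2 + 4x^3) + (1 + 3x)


Add coefficients mod 5:
x^0: 3 + 1 = 4 (mod 5)
x^1: 4 + 3 = 2 (mod 5)
x^2: 1 + 0 = 1 (mod 5)
x^3: 4 + 0 = 4 (mod 5)
Result: 4 + 2x + x^2 + 4x^3

f + g = 4 + 2x + x^2 + 4x^3


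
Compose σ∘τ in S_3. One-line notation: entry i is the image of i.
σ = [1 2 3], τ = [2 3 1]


σ∘τ: apply τ first, then σ
1 →τ 2 →σ 2
2 →τ 3 →σ 3
3 →τ 1 →σ 1

σ∘τ = [2 3 1]


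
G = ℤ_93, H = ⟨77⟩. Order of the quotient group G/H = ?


|⟨77⟩| = n / gcd(77, 93) = 93 / 1 = 93
H is normal (ℤ_93 is abelian).
|G/H| = |G| / |H| = 93 / 93 = 1

|G/H| = 1


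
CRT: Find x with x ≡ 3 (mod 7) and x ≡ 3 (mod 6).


m₁ = 7, m₂ = 6, gcd = 1, so CRT applies. M = m₁·m₂ = 42
Let M₁ = M/m₁ = 6, M₂ = M/m₂ = 7
Find y₁ ≡ M₁⁻¹ (mod m₁): 6⁻¹ ≡ 6 (mod 7)
Find y₂ ≡ M₂⁻¹ (mod m₂): 7⁻¹ ≡ 1 (mod 6)
x = a₁·M₁·y₁ + a₂·M₂·y₂ = 3·6·6 + 3·7·1 = 129
Reduce mod 42: x ≡ 3
Check: 3 mod 7 = 3 ✓, 3 mod 6 = 3 ✓

x ≡ 3 (mod 42)


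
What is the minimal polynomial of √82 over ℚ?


√82 satisfies x² - 82 = 0, irreducible over ℚ since 82 is squarefree

Minimal polynomial: x² - 82


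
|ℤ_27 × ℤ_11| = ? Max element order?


|ℤ_27 × ℤ_11| = 27 × 11 = 297
Max element order = lcm(27,11) = 297
Cyclic? Yes (gcd=1)

|ℤ_27×ℤ_11| = 297, max element order = 297


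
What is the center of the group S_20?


Z(G) = {g ∈ G | gx = xg for all x ∈ G}
S_n is non-abelian for n ≥ 3; Z(S_20) is trivial

Z(S_20) = {e}


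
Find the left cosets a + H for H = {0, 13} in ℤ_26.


H = {0, 13}, |H| = 2
Number of cosets = |G|/|H| = 26/2 = 13
0 + H = {0, 13}
1 + H = {1, 14}
2 + H = {2, 15}
3 + H = {3, 16}
4 + H = {4, 17}
5 + H = {5, 18}
6 + H = {6, 19}
7 + H = {7, 20}
8 + H = {8, 21}
9 + H = {9, 22}
10 + H = {10, 23}
11 + H = {11, 24}
12 + H = {12, 25}

Cosets: 0+H={0,13}; 1+H={1,14}; 2+H={2,15}; 3+H={3,16}; 4+H={4,17}; 5+H={5,18}; 6+H={6,19}; 7+H={7,20}; 8+H={8,21}; 9+H={9,22}; 10+H={10,23}; 11+H={11,24}; 12+H={12,25}


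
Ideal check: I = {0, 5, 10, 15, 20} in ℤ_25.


Check ideal conditions for I = {0, 5, 10, 15, 20} in ℤ_25:
(1) I is an additive subgroup? Yes
(2) For r ∈ ℤ_25 and a ∈ I: r·a ∈ I? Yes

Yes, I is an ideal of ℤ_25


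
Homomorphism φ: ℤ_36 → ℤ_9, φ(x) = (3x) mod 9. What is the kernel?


Kernel = preimage of identity
ker(φ) = {x ∈ ℤ_36 : 3x ≡ 0 (mod 9)}. Since 9 | 36, φ is well-defined. The kernel is the cyclic subgroup ⟨3⟩ of ℤ_36 (order 12), i.e. {0, 3, 6, 9, 12, 15, 18, 21, 24, 27, 30, 33}

ker(φ) = {0, 3, 6, 9, 12, 15, 18, 21, 24, 27, 30, 33}


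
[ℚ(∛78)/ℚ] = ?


∛78 has minimal polynomial x³ - 78 (irreducible over ℚ since 78 is not a perfect cube)

[ℚ(∛78)/ℚ] = 3


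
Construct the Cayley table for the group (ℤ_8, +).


Elements: {0, 1, 2, 3, 4, 5, 6, 7}
Operation: addition mod 8
Entry (a, b) = (a + b) mod 8

Cayley table:
  | 0 | 1 | 2 | 3 | 4 | 5 | 6 | 7
0 | 0 | 1 | 2 | 3 | 4 | 5 | 6 | 7
1 | 1 | 2 | 3 | 4 | 5 | 6 | 7 | 0
2 | 2 | 3 | 4 | 5 | 6 | 7 | 0 | 1
3 | 3 | 4 | 5 | 6 | 7 | 0 | 1 | 2
4 | 4 | 5 | 6 | 7 | 0 | 1 | 2 | 3
5 | 5 | 6 | 7 | 0 | 1 | 2 | 3 | 4
6 | 6 | 7 | 0 | 1 | 2 | 3 | 4 | 5
7 | 7 | 0 | 1 | 2 | 3 | 4 | 5 | 6


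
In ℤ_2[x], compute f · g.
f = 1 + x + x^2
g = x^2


Expand and collect like terms; reduce coefficients mod 2:
x^0: 1·0 = 0 ≡ 0 (mod 2)
x^1: 1·0 + 1·0 = 0 ≡ 0 (mod 2)
x^2: 1·1 + 1·0 + 1·0 = 1 ≡ 1 (mod 2)
x^3: 1·1 + 1·0 = 1 ≡ 1 (mod 2)
x^4: 1·1 = 1 ≡ 1 (mod 2)
Result: x^2 + x^3 + x^4

f · g = x^2 + x^3 + x^4


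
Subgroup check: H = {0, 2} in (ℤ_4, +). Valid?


Subgroup test for H = {0, 2} in (ℤ_4, +):
(1) 0 ∈ H? Yes
(2) Closure: for all a,b ∈ H, (a+b) mod 4 ∈ H? Yes
(3) Inverses: for all a ∈ H, -a mod 4 ∈ H? Yes

Yes, H is a subgroup of ℤ_4


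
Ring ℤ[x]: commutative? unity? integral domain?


Polynomial ring over ℤ (an integral domain) is a commutative integral domain with unity 1
Commutative: Yes
Integral domain: Yes
Has unity: Yes

ℤ[x]: Commutative=Yes, Unity=Yes


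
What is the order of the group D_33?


|D_n| = 2n (n rotations and n reflections)
|D_33| = 2×33 = 66

|D_33| = 66


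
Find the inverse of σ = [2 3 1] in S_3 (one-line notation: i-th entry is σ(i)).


To find σ⁻¹, swap domain and range:
σ(1) = 2 → σ⁻¹(2) = 1
σ(2) = 3 → σ⁻¹(3) = 2
σ(3) = 1 → σ⁻¹(1) = 3

σ⁻¹ = [3 1 2]


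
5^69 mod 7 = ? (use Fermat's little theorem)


Fermat's little theorem: if p is prime and gcd(a,p)=1, then a^(p-1) ≡ 1 (mod p)
p = 7 is prime, gcd(5,7) = 1
Reduce exponent: 69 mod 6 = 3
So 5^69 ≡ 5^3 (mod 7)
5^3 mod 7 = 6

5^69 ≡ 6 (mod 7)


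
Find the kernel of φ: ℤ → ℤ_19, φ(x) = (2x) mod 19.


Kernel = preimage of identity
ker(φ) = {x ∈ ℤ : 2x ≡ 0 (mod 19)}. gcd(2,19) = 1, so 2x ≡ 0 (mod 19) ⟺ x ≡ 0 (mod 19/1 = 19). Hence ker(φ) = 19ℤ

ker(φ) = 19ℤ


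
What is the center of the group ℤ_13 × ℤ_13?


Z(G) = {g ∈ G | gx = xg for all x ∈ G}
Direct product of abelian groups is abelian, so Z(G) = G

Z(ℤ_13 × ℤ_13) = ℤ_13 × ℤ_13


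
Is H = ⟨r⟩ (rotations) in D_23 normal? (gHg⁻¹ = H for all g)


H = ⟨r⟩ (rotations) in D_23
The rotation subgroup ⟨r⟩ has index 2 in D_23, so it is normal

Yes, normal subgroup


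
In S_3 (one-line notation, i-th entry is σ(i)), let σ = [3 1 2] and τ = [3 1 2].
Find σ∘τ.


σ∘τ: apply τ first, then σ
1 →τ 3 →σ 2
2 →τ 1 →σ 3
3 →τ 2 →σ 1

σ∘τ = [2 3 1]


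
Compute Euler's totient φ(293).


Factor n: 293 = 293
φ(n) = n · ∏(1 - 1/p) over distinct primes p | n
φ(293) = 293 · (1 - 1/293) = 292

φ(293) = 292


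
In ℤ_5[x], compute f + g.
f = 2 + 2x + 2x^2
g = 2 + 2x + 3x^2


Add coefficients mod 5:
x^0: 2 + 2 = 4 (mod 5)
x^1: 2 + 2 = 4 (mod 5)
x^2: 2 + 3 = 0 (mod 5)
Result: 4 + 4x

f + g = 4 + 4x


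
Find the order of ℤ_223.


ℤ_n has n elements.

|ℤ_223| = 223


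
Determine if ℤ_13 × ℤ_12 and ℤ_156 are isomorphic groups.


Comparing ℤ_13 × ℤ_12 and ℤ_156:
gcd(13,12) = 1, so ℤ_13 × ℤ_12 ≅ ℤ_156 (CRT)

Yes, ℤ_13 × ℤ_12 ≅ ℤ_156


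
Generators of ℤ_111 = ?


g generates ℤ_n iff gcd(g,n) = 1
Prime factors of 111: 3, 37
Generators are g ∈ {1,...,110} not divisible by any of these primes.
Generators: {1, 2, 4, 5, 7, 8, 10, 11, 13, 14, 16, 17, 19, 20, 22, 23, 25, 26, 28, 29, 31, 32, 34, 35, 38, 40, 41, 43, 44, 46, 47, 49, 50, 52, 53, 55, 56, 58, 59, 61, 62, 64, 65, 67, 68, 70, 71, 73, 76, 77, 79, 80, 82, 83, 85, 86, 88, 89, 91, 92, 94, 95, 97, 98, 100, 101, 103, 104, 106, 107, 109, 110}
Number of generators = φ(111) = 72

Generators of ℤ_111 = {1, 2, 4, 5, 7, 8, 10, 11, 13, 14, 16, 17, 19, 20, 22, 23, 25, 26, 28, 29, 31, 32, 34, 35, 38, 40, 41, 43, 44, 46, 47, 49, 50, 52, 53, 55, 56, 58, 59, 61, 62, 64, 65, 67, 68, 70, 71, 73, 76, 77, 79, 80, 82, 83, 85, 86, 88, 89, 91, 92, 94, 95, 97, 98, 100, 101, 103, 104, 106, 107, 109, 110}


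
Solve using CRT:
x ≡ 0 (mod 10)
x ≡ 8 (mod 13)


m₁ = 10, m₂ = 13, gcd = 1, so CRT applies. M = m₁·m₂ = 130
Let M₁ = M/m₁ = 13, M₂ = M/m₂ = 10
Find y₁ ≡ M₁⁻¹ (mod m₁): 13⁻¹ ≡ 7 (mod 10)
Find y₂ ≡ M₂⁻¹ (mod m₂): 10⁻¹ ≡ 4 (mod 13)
x = a₁·M₁·y₁ + a₂·M₂·y₂ = 0·13·7 + 8·10·4 = 320
Reduce mod 130: x ≡ 60
Check: 60 mod 10 = 0 ✓, 60 mod 13 = 8 ✓

x ≡ 60 (mod 130)


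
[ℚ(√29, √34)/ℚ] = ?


[ℚ(√29,√34):ℚ] = [ℚ(√29,√34):ℚ(√29)]·[ℚ(√29):ℚ] = 2·2 = 4

[ℚ(√29, √34)/ℚ] = 4


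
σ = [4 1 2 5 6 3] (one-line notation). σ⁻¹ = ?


To find σ⁻¹, swap domain and range:
σ(1) = 4 → σ⁻¹(4) = 1
σ(2) = 1 → σ⁻¹(1) = 2
σ(3) = 2 → σ⁻¹(2) = 3
σ(4) = 5 → σ⁻¹(5) = 4
σ(5) = 6 → σ⁻¹(6) = 5
σ(6) = 3 → σ⁻¹(3) = 6

σ⁻¹ = [2 3 6 1 4 5]


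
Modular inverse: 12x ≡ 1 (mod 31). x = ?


Use the extended Euclidean algorithm to write 1 = 12·s + 31·t; then s mod 31 is the inverse.
Euclidean algorithm:
  12 = 0·31 + 12
  31 = 2·12 + 7
  12 = 1·7 + 5
  7 = 1·5 + 2
  5 = 2·2 + 1
  2 = 2·1 + 0
gcd(12,31) = 1
Back-substitution gives: 12·(13) + 31·(-5) = 1
So 12⁻¹ ≡ 13 ≡ 13 (mod 31)
Check: 12 × 13 = 156 ≡ 1 (mod 31) ✓

12⁻¹ ≡ 13 (mod 31)


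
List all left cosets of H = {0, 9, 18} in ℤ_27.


H = {0, 9, 18}, |H| = 3
Number of cosets = |G|/|H| = 27/3 = 9
0 + H = {0, 9, 18}
1 + H = {1, 10, 19}
2 + H = {2, 11, 20}
3 + H = {3, 12, 21}
4 + H = {4, 13, 22}
5 + H = {5, 14, 23}
6 + H = {6, 15, 24}
7 + H = {7, 16, 25}
8 + H = {8, 17, 26}

Cosets: 0+H={0,9,18}; 1+H={1,10,19}; 2+H={2,11,20}; 3+H={3,12,21}; 4+H={4,13,22}; 5+H={5,14,23}; 6+H={6,15,24}; 7+H={7,16,25}; 8+H={8,17,26}


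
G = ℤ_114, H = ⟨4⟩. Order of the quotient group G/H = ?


|⟨4⟩| = n / gcd(4, 114) = 114 / 2 = 57
H is normal (ℤ_114 is abelian).
|G/H| = |G| / |H| = 114 / 57 = 2

|G/H| = 2


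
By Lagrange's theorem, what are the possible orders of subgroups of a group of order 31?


Lagrange's theorem: |H| divides |G|
|G| = 31
Divisors of 31: 1, 31

Possible subgroup orders: {1, 31}


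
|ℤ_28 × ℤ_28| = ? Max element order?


|ℤ_28 × ℤ_28| = 28 × 28 = 784
Max element order = lcm(28,28) = 28
Cyclic? No (gcd=28)

|ℤ_28×ℤ_28| = 784, max element order = 28


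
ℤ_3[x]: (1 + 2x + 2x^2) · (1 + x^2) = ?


Expand and collect like terms; reduce coefficients mod 3:
x^0: 1·1 = 1 ≡ 1 (mod 3)
x^1: 1·0 + 2·1 = 2 ≡ 2 (mod 3)
x^2: 1·1 + 2·0 + 2·1 = 3 ≡ 0 (mod 3)
x^3: 2·1 + 2·0 = 2 ≡ 2 (mod 3)
x^4: 2·1 = 2 ≡ 2 (mod 3)
Result: 1 + 2x + 2x^3 + 2x^4

f · g = 1 + 2x + 2x^3 + 2x^4


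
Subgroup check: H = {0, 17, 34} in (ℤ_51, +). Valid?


Subgroup test for H = {0, 17, 34} in (ℤ_51, +):
(1) 0 ∈ H? Yes
(2) Closure: for all a,b ∈ H, (a+b) mod 51 ∈ H? Yes
(3) Inverses: for all a ∈ H, -a mod 51 ∈ H? Yes

Yes, H is a subgroup of ℤ_51


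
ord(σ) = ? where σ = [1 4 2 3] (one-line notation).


Cycle decomposition: (2 4 3)
Cycle lengths: 3
Order = lcm(3) = 3

ord(σ) = 3


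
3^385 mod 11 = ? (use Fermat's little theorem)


Fermat's little theorem: if p is prime and gcd(a,p)=1, then a^(p-1) ≡ 1 (mod p)
p = 11 is prime, gcd(3,11) = 1
Reduce exponent: 385 mod 10 = 5
So 3^385 ≡ 3^5 (mod 11)
3^5 mod 11 = 1

3^385 ≡ 1 (mod 11)


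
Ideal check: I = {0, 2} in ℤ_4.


Check ideal conditions for I = {0, 2} in ℤ_4:
(1) I is an additive subgroup? Yes
(2) For r ∈ ℤ_4 and a ∈ I: r·a ∈ I? Yes

Yes, I is an ideal of ℤ_4


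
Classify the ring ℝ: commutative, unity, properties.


ℝ is a field: commutative, has unity, every nonzero element is a unit (hence an integral domain)
Commutative: Yes
Integral domain: Yes
Has unity: Yes

ℝ: Commutative=Yes, Unity=Yes


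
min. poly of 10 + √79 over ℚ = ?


Let α = 10 + √79. Then α - 10 = √79, so (α - 10)² = 79, giving α² - 20α + 21 = 0. Degree 2 and α ∉ ℚ, so this is the minimal polynomial.

Minimal polynomial: x² - 20x + 21


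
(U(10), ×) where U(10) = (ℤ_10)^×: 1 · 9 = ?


Operation: multiplication mod 10
1 · 9 = (a × b) mod 10 with a = 1, b = 9

1 · 9 = 9


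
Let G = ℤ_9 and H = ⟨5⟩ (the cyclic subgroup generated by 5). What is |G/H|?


|⟨5⟩| = n / gcd(5, 9) = 9 / 1 = 9
H is normal (ℤ_9 is abelian).
|G/H| = |G| / |H| = 9 / 9 = 1

|G/H| = 1


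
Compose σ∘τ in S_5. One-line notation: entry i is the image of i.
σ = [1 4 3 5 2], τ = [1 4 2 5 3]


σ∘τ: apply τ first, then σ
1 →τ 1 →σ 1
2 →τ 4 →σ 5
3 →τ 2 →σ 4
4 →τ 5 →σ 2
5 →τ 3 →σ 3

σ∘τ = [1 5 4 2 3]


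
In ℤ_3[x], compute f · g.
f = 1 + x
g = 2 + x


Expand and collect like terms; reduce coefficients mod 3:
x^0: 1·2 = 2 ≡ 2 (mod 3)
x^1: 1·1 + 1·2 = 3 ≡ 0 (mod 3)
x^2: 1·1 = 1 ≡ 1 (mod 3)
Result: 2 + x^2

f · g = 2 + x^2


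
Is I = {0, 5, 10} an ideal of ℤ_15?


Check ideal conditions for I = {0, 5, 10} in ℤ_15:
(1) I is an additive subgroup? Yes
(2) For r ∈ ℤ_15 and a ∈ I: r·a ∈ I? Yes

Yes, I is an ideal of ℤ_15


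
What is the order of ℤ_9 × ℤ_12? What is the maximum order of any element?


|ℤ_9 × ℤ_12| = 9 × 12 = 108
Max element order = lcm(9,12) = 36
Cyclic? No (gcd=3)

|ℤ_9×ℤ_12| = 108, max element order = 36


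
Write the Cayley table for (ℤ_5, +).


Elements: {0, 1, 2, 3, 4}
Operation: addition mod 5
Entry (a, b) = (a + b) mod 5

Cayley table:
  | 0 | 1 | 2 | 3 | 4
0 | 0 | 1 | 2 | 3 | 4
1 | 1 | 2 | 3 | 4 | 0
2 | 2 | 3 | 4 | 0 | 1
3 | 3 | 4 | 0 | 1 | 2
4 | 4 | 0 | 1 | 2 | 3


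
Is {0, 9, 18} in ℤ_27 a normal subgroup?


H = {0, 9, 18} in ℤ_27
ℤ_27 is abelian; every subgroup of an abelian group is normal

Yes, normal subgroup


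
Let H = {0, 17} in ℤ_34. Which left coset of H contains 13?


13 + H = {13 + h (mod 34) : h ∈ H}
13+0=13, 13+17=30

13 + H = {13, 30}


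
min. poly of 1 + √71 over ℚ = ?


Let α = 1 + √71. Then α - 1 = √71, so (α - 1)² = 71, giving α² - 2α - 70 = 0. Degree 2 and α ∉ ℚ, so this is the minimal polynomial.

Minimal polynomial: x² - 2x - 70


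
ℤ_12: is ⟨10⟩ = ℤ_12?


g generates ℤ_n iff gcd(g, n) = 1
gcd(10, 12) = 2
Since gcd = 2 ≠ 1, ⟨10⟩ has order 6 < 12, so 10 is not a generator.

No, 10 does not generate ℤ_12


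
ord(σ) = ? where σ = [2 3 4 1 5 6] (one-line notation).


Cycle decomposition: (1 2 3 4)
Cycle lengths: 4
Order = lcm(4) = 4

ord(σ) = 4


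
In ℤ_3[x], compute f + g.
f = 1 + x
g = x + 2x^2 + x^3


Add coefficients mod 3:
x^0: 1 + 0 = 1 (mod 3)
x^1: 1 + 1 = 2 (mod 3)
x^2: 0 + 2 = 2 (mod 3)
x^3: 0 + 1 = 1 (mod 3)
Result: 1 + 2x + 2x^2 + x^3

f + g = 1 + 2x + 2x^2 + x^3


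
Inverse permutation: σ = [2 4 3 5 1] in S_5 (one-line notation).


To find σ⁻¹, swap domain and range:
σ(1) = 2 → σ⁻¹(2) = 1
σ(2) = 4 → σ⁻¹(4) = 2
σ(3) = 3 → σ⁻¹(3) = 3
σ(4) = 5 → σ⁻¹(5) = 4
σ(5) = 1 → σ⁻¹(1) = 5

σ⁻¹ = [5 1 3 2 4]


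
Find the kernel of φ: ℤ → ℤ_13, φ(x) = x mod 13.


Kernel = preimage of identity
ker(φ) = {x ∈ ℤ : x ≡ 0 (mod 13)} = 13ℤ = {0, ±13, ±26, ...}

ker(φ) = 13ℤ


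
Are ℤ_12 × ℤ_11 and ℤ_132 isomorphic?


Comparing ℤ_12 × ℤ_11 and ℤ_132:
gcd(12,11) = 1, so ℤ_12 × ℤ_11 ≅ ℤ_132 (CRT)

Yes, ℤ_12 × ℤ_11 ≅ ℤ_132


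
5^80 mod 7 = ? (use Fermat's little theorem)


Fermat's little theorem: if p is prime and gcd(a,p)=1, then a^(p-1) ≡ 1 (mod p)
p = 7 is prime, gcd(5,7) = 1
Reduce exponent: 80 mod 6 = 2
So 5^80 ≡ 5^2 (mod 7)
5^2 mod 7 = 4

5^80 ≡ 4 (mod 7)


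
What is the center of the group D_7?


Z(G) = {g ∈ G | gx = xg for all x ∈ G}
For odd n, Z(D_n) = {e}: no nontrivial rotation commutes with all reflections

Z(D_7) = {e}


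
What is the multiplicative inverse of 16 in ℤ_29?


Use the extended Euclidean algorithm to write 1 = 16·s + 29·t; then s mod 29 is the inverse.
Euclidean algorithm:
  16 = 0·29 + 16
  29 = 1·16 + 13
  16 = 1·13 + 3
  13 = 4·3 + 1
  3 = 3·1 + 0
gcd(16,29) = 1
Back-substitution gives: 16·(-9) + 29·(5) = 1
So 16⁻¹ ≡ -9 ≡ 20 (mod 29)
Check: 16 × 20 = 320 ≡ 1 (mod 29) ✓

16⁻¹ ≡ 20 (mod 29)


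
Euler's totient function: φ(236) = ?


Factor n: 236 = 2^2 × 59
φ(n) = n · ∏(1 - 1/p) over distinct primes p | n
φ(236) = 236 · (1 - 1/2) · (1 - 1/59) = 116

φ(236) = 116


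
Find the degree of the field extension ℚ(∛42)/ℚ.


∛42 has minimal polynomial x³ - 42 (irreducible over ℚ since 42 is not a perfect cube)

[ℚ(∛42)/ℚ] = 3


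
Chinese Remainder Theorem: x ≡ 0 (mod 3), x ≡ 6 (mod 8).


m₁ = 3, m₂ = 8, gcd = 1, so CRT applies. M = m₁·m₂ = 24
Let M₁ = M/m₁ = 8, M₂ = M/m₂ = 3
Find y₁ ≡ M₁⁻¹ (mod m₁): 8⁻¹ ≡ 2 (mod 3)
Find y₂ ≡ M₂⁻¹ (mod m₂): 3⁻¹ ≡ 3 (mod 8)
x = a₁·M₁·y₁ + a₂·M₂·y₂ = 0·8·2 + 6·3·3 = 54
Reduce mod 24: x ≡ 6
Check: 6 mod 3 = 0 ✓, 6 mod 8 = 6 ✓

x ≡ 6 (mod 24)


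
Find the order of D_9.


|D_n| = 2n (n rotations and n reflections)
|D_9| = 2×9 = 18

|D_9| = 18


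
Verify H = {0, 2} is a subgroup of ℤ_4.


Subgroup test for H = {0, 2} in (ℤ_4, +):
(1) 0 ∈ H? Yes
(2) Closure: for all a,b ∈ H, (a+b) mod 4 ∈ H? Yes
(3) Inverses: for all a ∈ H, -a mod 4 ∈ H? Yes

Yes, H is a subgroup of ℤ_4


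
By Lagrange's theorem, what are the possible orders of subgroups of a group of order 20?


Lagrange's theorem: |H| divides |G|
|G| = 20
Divisors of 20: 1, 2, 4, 5, 10, 20

Possible subgroup orders: {1, 2, 4, 5, 10, 20}


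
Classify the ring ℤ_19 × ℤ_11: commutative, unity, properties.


Direct product ring; commutative with unity (1,1); but (1,0)·(0,1) = (0,0) gives zero divisors, so not an integral domain
Commutative: Yes
Integral domain: No
Has unity: Yes

ℤ_19 × ℤ_11: Commutative=Yes, Unity=Yes


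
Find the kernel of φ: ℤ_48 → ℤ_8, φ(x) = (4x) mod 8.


Kernel = preimage of identity
ker(φ) = {x ∈ ℤ_48 : 4x ≡ 0 (mod 8)}. Since 8 | 48, φ is well-defined. The kernel is the cyclic subgroup ⟨2⟩ of ℤ_48 (order 24), i.e. {0, 2, 4, 6, 8, 10, 12, 14, 16, 18, 20, 22, 24, 26, 28, 30, 32, 34, 36, 38, 40, 42, 44, 46}

ker(φ) = {0, 2, 4, 6, 8, 10, 12, 14, 16, 18, 20, 22, 24, 26, 28, 30, 32, 34, 36, 38, 40, 42, 44, 46}


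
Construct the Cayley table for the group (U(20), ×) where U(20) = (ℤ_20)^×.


Elements: {1, 3, 7, 9, 11, 13, 17, 19}
Operation: multiplication mod 20
Entry (a, b) = (a × b) mod 20

Cayley table:
   |  1 |  3 |  7 |  9 | 11 | 13 | 17 | 19
 1 |  1 |  3 |  7 |  9 | 11 | 13 | 17 | 19
 3 |  3 |  9 |  1 |  7 | 13 | 19 | 11 | 17
 7 |  7 |  1 |  9 |  3 | 17 | 11 | 19 | 13
 9 |  9 |  7 |  3 |  1 | 19 | 17 | 13 | 11
11 | 11 | 13 | 17 | 19 |  1 |  3 |  7 |  9
13 | 13 | 19 | 11 | 17 |  3 |  9 |  1 |  7
17 | 17 | 11 | 19 | 13 |  7 |  1 |  9 |  3
19 | 19 | 17 | 13 | 11 |  9 |  7 |  3 |  1


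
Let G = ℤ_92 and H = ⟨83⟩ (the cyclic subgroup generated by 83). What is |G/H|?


|⟨83⟩| = n / gcd(83, 92) = 92 / 1 = 92
H is normal (ℤ_92 is abelian).
|G/H| = |G| / |H| = 92 / 92 = 1

|G/H| = 1


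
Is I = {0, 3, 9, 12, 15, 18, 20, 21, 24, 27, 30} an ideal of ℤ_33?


Check ideal conditions for I = {0, 3, 9, 12, 15, 18, 20, 21, 24, 27, 30} in ℤ_33:
(1) I is an additive subgroup? No
(2) For r ∈ ℤ_33 and a ∈ I: r·a ∈ I? No  [counterexample: r=2, a=3, r·a mod 33 = 6 ∉ I]

No, I is not an ideal of ℤ_33


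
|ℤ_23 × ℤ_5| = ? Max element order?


|ℤ_23 × ℤ_5| = 23 × 5 = 115
Max element order = lcm(23,5) = 115
Cyclic? Yes (gcd=1)

|ℤ_23×ℤ_5| = 115, max element order = 115


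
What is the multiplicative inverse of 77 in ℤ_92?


Use the extended Euclidean algorithm to write 1 = 77·s + 92·t; then s mod 92 is the inverse.
Euclidean algorithm:
  77 = 0·92 + 77
  92 = 1·77 + 15
  77 = 5·15 + 2
  15 = 7·2 + 1
  2 = 2·1 + 0
gcd(77,92) = 1
Back-substitution gives: 77·(-43) + 92·(36) = 1
So 77⁻¹ ≡ -43 ≡ 49 (mod 92)
Check: 77 × 49 = 3773 ≡ 1 (mod 92) ✓

77⁻¹ ≡ 49 (mod 92)


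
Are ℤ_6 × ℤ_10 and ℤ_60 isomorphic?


Comparing ℤ_6 × ℤ_10 and ℤ_60:
gcd(6,10) = 2 ≠ 1. Max element order in ℤ_6×ℤ_10 is lcm(6,10) = 30 < 60, so it has no element of order 60

No, ℤ_6 × ℤ_10 ≇ ℤ_60


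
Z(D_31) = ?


Z(G) = {g ∈ G | gx = xg for all x ∈ G}
For odd n, Z(D_n) = {e}: no nontrivial rotation commutes with all reflections

Z(D_31) = {e}
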